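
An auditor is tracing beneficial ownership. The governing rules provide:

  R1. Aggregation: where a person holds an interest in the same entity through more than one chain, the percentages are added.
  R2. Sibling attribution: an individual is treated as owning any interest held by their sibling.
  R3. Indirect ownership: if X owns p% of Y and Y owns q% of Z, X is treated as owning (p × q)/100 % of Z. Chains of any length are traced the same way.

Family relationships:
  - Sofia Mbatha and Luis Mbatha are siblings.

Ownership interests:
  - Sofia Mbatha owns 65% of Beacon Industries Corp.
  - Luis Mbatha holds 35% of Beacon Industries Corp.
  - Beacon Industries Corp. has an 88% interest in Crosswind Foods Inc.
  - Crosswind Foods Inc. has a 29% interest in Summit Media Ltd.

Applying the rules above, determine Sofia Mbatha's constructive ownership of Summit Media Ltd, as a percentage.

25.52%

By sibling attribution (R2), Sofia Mbatha is treated as also owning Luis Mbatha's interest in Beacon Industries Corp, giving 65% + 35% = 100%.
Chain via Beacon Industries Corp. → Crosswind Foods Inc. (R3): 100% × 88% × 29% = 25.52% of Summit Media Ltd.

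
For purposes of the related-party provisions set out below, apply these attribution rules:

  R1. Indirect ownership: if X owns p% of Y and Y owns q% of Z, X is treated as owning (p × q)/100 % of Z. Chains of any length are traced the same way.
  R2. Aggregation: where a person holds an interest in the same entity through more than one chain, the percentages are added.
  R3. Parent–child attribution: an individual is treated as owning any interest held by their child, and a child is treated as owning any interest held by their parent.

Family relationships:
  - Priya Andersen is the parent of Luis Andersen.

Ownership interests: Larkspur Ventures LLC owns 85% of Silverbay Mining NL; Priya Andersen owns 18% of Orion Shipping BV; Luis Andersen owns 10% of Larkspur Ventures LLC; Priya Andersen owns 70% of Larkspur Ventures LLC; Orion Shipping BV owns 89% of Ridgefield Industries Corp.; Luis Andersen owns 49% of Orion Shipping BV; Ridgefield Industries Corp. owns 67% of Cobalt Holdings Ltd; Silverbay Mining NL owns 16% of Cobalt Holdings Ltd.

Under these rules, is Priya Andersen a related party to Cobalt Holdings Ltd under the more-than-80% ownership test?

No

By parent–child attribution (R3), Priya Andersen is treated as also owning Luis Andersen's interest in Orion Shipping BV, giving 18% + 49% = 67%.
By parent–child attribution (R3), Priya Andersen is treated as also owning Luis Andersen's interest in Larkspur Ventures LLC, giving 70% + 10% = 80%.
Chain via Orion Shipping BV → Ridgefield Industries Corp. (R1): 67% × 89% × 67% = 39.9521% of Cobalt Holdings Ltd.
Chain via Larkspur Ventures LLC → Silverbay Mining NL (R1): 80% × 85% × 16% = 10.88% of Cobalt Holdings Ltd.
Aggregating (R2): 39.9521% + 10.88% = 50.8321%.
50.8321% does not exceed the 80% threshold, so Priya is not a related party to Cobalt Holdings Ltd.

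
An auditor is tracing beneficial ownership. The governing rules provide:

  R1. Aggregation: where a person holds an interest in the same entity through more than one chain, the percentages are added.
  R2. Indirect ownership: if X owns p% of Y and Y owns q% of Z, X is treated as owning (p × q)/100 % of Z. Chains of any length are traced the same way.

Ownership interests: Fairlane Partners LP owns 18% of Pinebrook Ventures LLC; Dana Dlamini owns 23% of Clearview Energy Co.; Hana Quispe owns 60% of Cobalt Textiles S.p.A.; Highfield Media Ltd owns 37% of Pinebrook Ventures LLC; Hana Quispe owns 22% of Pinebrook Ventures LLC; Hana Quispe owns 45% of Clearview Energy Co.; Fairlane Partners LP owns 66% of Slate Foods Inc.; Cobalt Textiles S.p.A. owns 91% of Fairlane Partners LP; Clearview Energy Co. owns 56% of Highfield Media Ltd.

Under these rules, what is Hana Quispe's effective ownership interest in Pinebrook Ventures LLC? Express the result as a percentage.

41.152%

Chain via Cobalt Textiles S.p.A. → Fairlane Partners LP (R2): 60% × 91% × 18% = 9.828% of Pinebrook Ventures LLC.
Chain via Clearview Energy Co. → Highfield Media Ltd (R2): 45% × 56% × 37% = 9.324% of Pinebrook Ventures LLC.
Direct interest in Pinebrook Ventures LLC: 22%.
Aggregating (R1): 9.828% + 9.324% + 22% = 41.152%.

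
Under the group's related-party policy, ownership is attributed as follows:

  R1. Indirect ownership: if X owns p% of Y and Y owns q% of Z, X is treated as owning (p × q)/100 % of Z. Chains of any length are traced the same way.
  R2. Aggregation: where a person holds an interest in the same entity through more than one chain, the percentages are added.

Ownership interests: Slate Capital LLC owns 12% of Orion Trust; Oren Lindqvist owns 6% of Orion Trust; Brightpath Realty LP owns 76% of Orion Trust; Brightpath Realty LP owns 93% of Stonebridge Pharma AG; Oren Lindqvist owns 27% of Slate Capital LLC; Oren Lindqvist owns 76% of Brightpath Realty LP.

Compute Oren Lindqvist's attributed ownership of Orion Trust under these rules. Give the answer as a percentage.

Chain via Slate Capital LLC (R1): 27% × 12% = 3.24% of Orion Trust.
Chain via Brightpath Realty LP (R1): 76% × 76% = 57.76% of Orion Trust.
Direct interest in Orion Trust: 6%.
Aggregating (R2): 3.24% + 57.76% + 6% = 67%.

67%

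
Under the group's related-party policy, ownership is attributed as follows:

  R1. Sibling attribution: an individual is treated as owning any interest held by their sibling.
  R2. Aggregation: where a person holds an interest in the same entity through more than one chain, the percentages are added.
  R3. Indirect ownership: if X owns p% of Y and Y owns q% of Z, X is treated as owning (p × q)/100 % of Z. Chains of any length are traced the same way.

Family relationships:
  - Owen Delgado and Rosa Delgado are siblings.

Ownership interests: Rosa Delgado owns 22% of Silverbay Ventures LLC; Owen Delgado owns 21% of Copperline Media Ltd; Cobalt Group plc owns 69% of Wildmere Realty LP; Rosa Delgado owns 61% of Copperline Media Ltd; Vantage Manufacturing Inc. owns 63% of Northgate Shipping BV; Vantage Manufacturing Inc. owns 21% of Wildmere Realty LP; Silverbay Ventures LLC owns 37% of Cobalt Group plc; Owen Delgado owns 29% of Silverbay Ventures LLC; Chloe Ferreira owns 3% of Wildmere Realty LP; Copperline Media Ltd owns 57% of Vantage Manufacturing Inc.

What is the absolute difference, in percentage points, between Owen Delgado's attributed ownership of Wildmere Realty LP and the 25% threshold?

By sibling attribution (R1), Owen Delgado is treated as also owning Rosa Delgado's interest in Copperline Media Ltd, giving 21% + 61% = 82%.
By sibling attribution (R1), Owen Delgado is treated as also owning Rosa Delgado's interest in Silverbay Ventures LLC, giving 29% + 22% = 51%.
Chain via Copperline Media Ltd → Vantage Manufacturing Inc. (R3): 82% × 57% × 21% = 9.8154% of Wildmere Realty LP.
Chain via Silverbay Ventures LLC → Cobalt Group plc (R3): 51% × 37% × 69% = 13.0203% of Wildmere Realty LP.
Aggregating (R2): 9.8154% + 13.0203% = 22.8357%.
22.8357% falls short of the 25% threshold by 2.1643 percentage points.

2.1643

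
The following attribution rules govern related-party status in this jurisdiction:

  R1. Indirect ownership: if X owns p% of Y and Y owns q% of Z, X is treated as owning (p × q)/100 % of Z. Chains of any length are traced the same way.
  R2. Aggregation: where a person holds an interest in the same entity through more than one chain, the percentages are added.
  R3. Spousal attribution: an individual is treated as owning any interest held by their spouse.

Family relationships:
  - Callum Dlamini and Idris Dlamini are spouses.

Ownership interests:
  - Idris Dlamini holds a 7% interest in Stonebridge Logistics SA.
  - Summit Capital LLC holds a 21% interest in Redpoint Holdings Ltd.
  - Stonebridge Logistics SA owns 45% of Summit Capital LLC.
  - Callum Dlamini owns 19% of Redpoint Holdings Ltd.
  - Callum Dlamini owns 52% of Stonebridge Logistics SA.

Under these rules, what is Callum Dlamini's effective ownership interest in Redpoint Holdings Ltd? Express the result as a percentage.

24.5755%

By spousal attribution (R3), Callum Dlamini is treated as also owning Idris Dlamini's interest in Stonebridge Logistics SA, giving 52% + 7% = 59%.
Chain via Stonebridge Logistics SA → Summit Capital LLC (R1): 59% × 45% × 21% = 5.5755% of Redpoint Holdings Ltd.
Direct interest in Redpoint Holdings Ltd: 19%.
Aggregating (R2): 5.5755% + 19% = 24.5755%.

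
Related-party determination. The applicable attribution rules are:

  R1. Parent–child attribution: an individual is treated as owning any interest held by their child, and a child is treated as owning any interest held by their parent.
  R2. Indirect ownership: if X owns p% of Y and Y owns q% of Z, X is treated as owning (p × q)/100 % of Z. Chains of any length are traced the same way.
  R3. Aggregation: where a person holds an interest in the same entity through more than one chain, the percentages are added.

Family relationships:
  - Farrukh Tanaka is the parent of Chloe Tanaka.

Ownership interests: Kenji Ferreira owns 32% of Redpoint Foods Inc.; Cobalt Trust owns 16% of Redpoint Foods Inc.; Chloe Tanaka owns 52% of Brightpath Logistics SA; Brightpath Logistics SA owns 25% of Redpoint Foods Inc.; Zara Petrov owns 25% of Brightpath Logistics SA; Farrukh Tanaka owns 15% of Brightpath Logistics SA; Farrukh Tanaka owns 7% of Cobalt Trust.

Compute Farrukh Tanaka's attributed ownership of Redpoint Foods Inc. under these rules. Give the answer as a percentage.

By parent–child attribution (R1), Farrukh Tanaka is treated as also owning Chloe Tanaka's interest in Brightpath Logistics SA, giving 15% + 52% = 67%.
Chain via Brightpath Logistics SA (R2): 67% × 25% = 16.75% of Redpoint Foods Inc.
Chain via Cobalt Trust (R2): 7% × 16% = 1.12% of Redpoint Foods Inc.
Aggregating (R3): 16.75% + 1.12% = 17.87%.

17.87%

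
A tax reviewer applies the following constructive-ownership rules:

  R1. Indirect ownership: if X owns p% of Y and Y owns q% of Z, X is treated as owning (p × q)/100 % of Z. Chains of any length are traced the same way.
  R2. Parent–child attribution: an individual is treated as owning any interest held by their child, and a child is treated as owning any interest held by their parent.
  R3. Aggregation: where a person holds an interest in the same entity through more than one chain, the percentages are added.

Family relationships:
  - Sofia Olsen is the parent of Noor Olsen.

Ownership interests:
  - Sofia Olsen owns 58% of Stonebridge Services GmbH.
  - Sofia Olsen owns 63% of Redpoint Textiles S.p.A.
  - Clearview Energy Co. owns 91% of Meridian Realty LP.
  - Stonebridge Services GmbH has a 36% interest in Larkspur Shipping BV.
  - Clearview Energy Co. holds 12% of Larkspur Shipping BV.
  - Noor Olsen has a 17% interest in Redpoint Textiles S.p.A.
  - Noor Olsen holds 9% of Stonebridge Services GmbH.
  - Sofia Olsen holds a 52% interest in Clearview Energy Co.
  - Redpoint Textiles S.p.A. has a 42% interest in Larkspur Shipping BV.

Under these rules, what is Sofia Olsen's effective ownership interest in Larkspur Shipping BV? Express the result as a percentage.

By parent–child attribution (R2), Sofia Olsen is treated as also owning Noor Olsen's interest in Stonebridge Services GmbH, giving 58% + 9% = 67%.
By parent–child attribution (R2), Sofia Olsen is treated as also owning Noor Olsen's interest in Redpoint Textiles S.p.A, giving 63% + 17% = 80%.
Chain via Stonebridge Services GmbH (R1): 67% × 36% = 24.12% of Larkspur Shipping BV.
Chain via Redpoint Textiles S.p.A. (R1): 80% × 42% = 33.6% of Larkspur Shipping BV.
Chain via Clearview Energy Co. (R1): 52% × 12% = 6.24% of Larkspur Shipping BV.
Aggregating (R3): 24.12% + 33.6% + 6.24% = 63.96%.

63.96%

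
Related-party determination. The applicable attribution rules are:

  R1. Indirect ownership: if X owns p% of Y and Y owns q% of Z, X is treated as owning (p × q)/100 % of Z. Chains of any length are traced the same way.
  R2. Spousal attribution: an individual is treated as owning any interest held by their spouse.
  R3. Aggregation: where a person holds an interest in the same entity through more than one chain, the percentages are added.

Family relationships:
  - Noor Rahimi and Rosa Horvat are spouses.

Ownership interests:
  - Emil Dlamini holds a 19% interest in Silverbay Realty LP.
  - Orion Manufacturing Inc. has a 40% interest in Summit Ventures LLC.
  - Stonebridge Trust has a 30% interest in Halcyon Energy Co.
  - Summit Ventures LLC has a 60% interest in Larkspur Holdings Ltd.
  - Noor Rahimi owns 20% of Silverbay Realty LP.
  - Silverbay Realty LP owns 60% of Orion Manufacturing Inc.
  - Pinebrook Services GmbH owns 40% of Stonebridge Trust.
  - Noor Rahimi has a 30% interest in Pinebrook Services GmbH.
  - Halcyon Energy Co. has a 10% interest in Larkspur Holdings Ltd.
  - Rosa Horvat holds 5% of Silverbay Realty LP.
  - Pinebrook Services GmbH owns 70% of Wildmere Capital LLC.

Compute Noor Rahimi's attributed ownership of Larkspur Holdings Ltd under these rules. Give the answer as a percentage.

3.96%

By spousal attribution (R2), Noor Rahimi is treated as also owning Rosa Horvat's interest in Silverbay Realty LP, giving 20% + 5% = 25%.
Chain via Silverbay Realty LP → Orion Manufacturing Inc. → Summit Ventures LLC (R1): 25% × 60% × 40% × 60% = 3.6% of Larkspur Holdings Ltd.
Chain via Pinebrook Services GmbH → Stonebridge Trust → Halcyon Energy Co. (R1): 30% × 40% × 30% × 10% = 0.36% of Larkspur Holdings Ltd.
Aggregating (R3): 3.6% + 0.36% = 3.96%.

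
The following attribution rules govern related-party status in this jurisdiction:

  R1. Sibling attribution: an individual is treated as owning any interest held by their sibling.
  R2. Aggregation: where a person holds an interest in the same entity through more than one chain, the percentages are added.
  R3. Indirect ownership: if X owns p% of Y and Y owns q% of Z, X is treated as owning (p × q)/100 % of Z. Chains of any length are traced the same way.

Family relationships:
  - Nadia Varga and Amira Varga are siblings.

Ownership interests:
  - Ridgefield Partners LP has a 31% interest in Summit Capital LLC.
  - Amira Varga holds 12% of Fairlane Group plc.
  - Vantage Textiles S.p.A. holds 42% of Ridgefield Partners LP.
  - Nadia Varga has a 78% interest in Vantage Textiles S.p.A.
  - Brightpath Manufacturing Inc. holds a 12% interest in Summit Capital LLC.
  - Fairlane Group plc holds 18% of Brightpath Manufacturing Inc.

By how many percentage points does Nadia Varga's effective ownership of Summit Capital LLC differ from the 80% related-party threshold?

By sibling attribution (R1), Nadia Varga is treated as owning Amira Varga's 12% interest in Fairlane Group plc.
Chain via Vantage Textiles S.p.A. → Ridgefield Partners LP (R3): 78% × 42% × 31% = 10.1556% of Summit Capital LLC.
Chain via Fairlane Group plc → Brightpath Manufacturing Inc. (R3): 12% × 18% × 12% = 0.2592% of Summit Capital LLC.
Aggregating (R2): 10.1556% + 0.2592% = 10.4148%.
10.4148% falls short of the 80% threshold by 69.5852 percentage points.

69.5852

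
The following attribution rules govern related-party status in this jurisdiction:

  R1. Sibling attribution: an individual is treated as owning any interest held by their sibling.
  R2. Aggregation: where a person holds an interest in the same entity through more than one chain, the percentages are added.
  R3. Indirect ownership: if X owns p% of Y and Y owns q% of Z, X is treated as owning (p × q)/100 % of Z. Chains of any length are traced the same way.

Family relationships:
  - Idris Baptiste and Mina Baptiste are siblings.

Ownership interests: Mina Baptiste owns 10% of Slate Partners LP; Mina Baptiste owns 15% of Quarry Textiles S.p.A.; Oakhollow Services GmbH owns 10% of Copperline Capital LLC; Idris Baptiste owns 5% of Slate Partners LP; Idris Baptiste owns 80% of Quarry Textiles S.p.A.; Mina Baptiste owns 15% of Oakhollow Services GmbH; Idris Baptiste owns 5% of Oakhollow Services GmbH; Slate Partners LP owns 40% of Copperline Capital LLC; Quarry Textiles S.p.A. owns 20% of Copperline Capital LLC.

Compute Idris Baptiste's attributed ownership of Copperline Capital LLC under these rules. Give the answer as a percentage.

27%

By sibling attribution (R1), Idris Baptiste is treated as also owning Mina Baptiste's interest in Quarry Textiles S.p.A, giving 80% + 15% = 95%.
By sibling attribution (R1), Idris Baptiste is treated as also owning Mina Baptiste's interest in Oakhollow Services GmbH, giving 5% + 15% = 20%.
By sibling attribution (R1), Idris Baptiste is treated as also owning Mina Baptiste's interest in Slate Partners LP, giving 5% + 10% = 15%.
Chain via Quarry Textiles S.p.A. (R3): 95% × 20% = 19% of Copperline Capital LLC.
Chain via Oakhollow Services GmbH (R3): 20% × 10% = 2% of Copperline Capital LLC.
Chain via Slate Partners LP (R3): 15% × 40% = 6% of Copperline Capital LLC.
Aggregating (R2): 19% + 2% + 6% = 27%.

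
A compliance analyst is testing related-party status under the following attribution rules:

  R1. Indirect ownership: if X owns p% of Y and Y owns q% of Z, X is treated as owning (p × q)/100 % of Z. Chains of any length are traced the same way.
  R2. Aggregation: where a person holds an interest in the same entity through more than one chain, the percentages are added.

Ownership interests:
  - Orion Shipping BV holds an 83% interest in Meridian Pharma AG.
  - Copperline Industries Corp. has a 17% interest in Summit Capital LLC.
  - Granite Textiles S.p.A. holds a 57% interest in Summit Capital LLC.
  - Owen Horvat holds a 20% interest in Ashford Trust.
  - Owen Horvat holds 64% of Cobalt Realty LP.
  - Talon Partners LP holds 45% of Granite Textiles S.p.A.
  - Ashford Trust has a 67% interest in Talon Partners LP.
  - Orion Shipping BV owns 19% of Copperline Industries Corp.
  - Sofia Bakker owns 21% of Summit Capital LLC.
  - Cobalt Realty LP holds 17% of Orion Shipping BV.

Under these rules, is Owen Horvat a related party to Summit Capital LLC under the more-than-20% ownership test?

No

Chain via Ashford Trust → Talon Partners LP → Granite Textiles S.p.A. (R1): 20% × 67% × 45% × 57% = 3.4371% of Summit Capital LLC.
Chain via Cobalt Realty LP → Orion Shipping BV → Copperline Industries Corp. (R1): 64% × 17% × 19% × 17% = 0.351424% of Summit Capital LLC.
Aggregating (R2): 3.4371% + 0.351424% = 3.788524%.
3.788524% does not exceed the 20% threshold, so Owen is not a related party to Summit Capital LLC.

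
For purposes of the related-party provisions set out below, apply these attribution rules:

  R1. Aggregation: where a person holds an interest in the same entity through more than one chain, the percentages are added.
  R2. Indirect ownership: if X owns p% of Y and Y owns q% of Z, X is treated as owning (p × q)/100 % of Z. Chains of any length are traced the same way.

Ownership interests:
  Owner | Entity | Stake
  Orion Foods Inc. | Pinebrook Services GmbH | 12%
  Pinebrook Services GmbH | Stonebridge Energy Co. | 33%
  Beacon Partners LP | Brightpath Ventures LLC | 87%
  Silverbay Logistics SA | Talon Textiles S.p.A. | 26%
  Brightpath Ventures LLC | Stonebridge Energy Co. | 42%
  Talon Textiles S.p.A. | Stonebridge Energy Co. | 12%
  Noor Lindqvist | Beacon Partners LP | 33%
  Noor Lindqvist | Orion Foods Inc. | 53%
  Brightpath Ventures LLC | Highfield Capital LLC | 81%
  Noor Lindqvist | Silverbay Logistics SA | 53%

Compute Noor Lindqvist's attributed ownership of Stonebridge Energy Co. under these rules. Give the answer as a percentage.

15.8106%

Chain via Beacon Partners LP → Brightpath Ventures LLC (R2): 33% × 87% × 42% = 12.0582% of Stonebridge Energy Co.
Chain via Orion Foods Inc. → Pinebrook Services GmbH (R2): 53% × 12% × 33% = 2.0988% of Stonebridge Energy Co.
Chain via Silverbay Logistics SA → Talon Textiles S.p.A. (R2): 53% × 26% × 12% = 1.6536% of Stonebridge Energy Co.
Aggregating (R1): 12.0582% + 2.0988% + 1.6536% = 15.8106%.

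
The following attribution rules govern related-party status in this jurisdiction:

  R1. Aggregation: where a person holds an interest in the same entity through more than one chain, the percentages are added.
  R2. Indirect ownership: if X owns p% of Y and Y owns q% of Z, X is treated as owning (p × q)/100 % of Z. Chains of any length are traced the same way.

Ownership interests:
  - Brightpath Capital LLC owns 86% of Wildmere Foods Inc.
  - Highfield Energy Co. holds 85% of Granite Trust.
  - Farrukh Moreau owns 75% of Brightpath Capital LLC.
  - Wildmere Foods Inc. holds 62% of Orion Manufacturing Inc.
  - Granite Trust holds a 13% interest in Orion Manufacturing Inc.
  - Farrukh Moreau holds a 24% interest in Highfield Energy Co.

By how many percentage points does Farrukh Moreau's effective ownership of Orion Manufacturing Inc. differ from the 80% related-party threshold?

37.358

Chain via Highfield Energy Co. → Granite Trust (R2): 24% × 85% × 13% = 2.652% of Orion Manufacturing Inc.
Chain via Brightpath Capital LLC → Wildmere Foods Inc. (R2): 75% × 86% × 62% = 39.99% of Orion Manufacturing Inc.
Aggregating (R1): 2.652% + 39.99% = 42.642%.
42.642% falls short of the 80% threshold by 37.358 percentage points.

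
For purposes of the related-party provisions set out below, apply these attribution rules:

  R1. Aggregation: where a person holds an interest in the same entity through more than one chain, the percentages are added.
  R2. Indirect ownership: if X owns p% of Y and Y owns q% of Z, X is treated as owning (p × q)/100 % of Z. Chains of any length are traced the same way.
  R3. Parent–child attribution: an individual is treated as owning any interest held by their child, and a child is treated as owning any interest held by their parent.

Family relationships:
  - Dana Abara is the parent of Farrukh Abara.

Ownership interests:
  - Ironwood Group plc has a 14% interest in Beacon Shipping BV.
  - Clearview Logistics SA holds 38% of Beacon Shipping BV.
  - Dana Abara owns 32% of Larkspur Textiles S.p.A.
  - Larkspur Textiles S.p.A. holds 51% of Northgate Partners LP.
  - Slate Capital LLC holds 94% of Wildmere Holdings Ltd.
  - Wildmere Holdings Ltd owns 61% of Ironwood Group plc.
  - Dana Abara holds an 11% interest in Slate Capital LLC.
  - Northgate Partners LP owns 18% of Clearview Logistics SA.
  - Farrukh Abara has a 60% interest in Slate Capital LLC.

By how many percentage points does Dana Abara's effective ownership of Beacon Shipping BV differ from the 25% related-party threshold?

By parent–child attribution (R3), Dana Abara is treated as also owning Farrukh Abara's interest in Slate Capital LLC, giving 11% + 60% = 71%.
Chain via Slate Capital LLC → Wildmere Holdings Ltd → Ironwood Group plc (R2): 71% × 94% × 61% × 14% = 5.699596% of Beacon Shipping BV.
Chain via Larkspur Textiles S.p.A. → Northgate Partners LP → Clearview Logistics SA (R2): 32% × 51% × 18% × 38% = 1.116288% of Beacon Shipping BV.
Aggregating (R1): 5.699596% + 1.116288% = 6.815884%.
6.815884% falls short of the 25% threshold by 18.184116 percentage points.

18.184116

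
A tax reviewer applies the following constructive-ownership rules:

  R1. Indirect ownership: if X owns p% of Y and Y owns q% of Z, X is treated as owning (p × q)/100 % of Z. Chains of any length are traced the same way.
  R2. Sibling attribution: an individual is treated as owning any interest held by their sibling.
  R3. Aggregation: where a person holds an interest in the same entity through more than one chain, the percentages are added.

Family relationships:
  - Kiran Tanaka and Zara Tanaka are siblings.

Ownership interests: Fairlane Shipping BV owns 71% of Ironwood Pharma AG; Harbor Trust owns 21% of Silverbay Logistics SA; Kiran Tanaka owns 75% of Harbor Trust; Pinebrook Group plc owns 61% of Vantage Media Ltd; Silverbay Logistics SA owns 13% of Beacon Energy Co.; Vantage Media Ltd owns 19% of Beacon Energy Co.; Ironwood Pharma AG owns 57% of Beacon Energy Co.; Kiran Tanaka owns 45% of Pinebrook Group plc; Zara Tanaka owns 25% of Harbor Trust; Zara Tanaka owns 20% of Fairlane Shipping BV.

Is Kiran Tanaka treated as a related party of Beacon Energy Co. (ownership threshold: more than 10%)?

By sibling attribution (R2), Kiran Tanaka is treated as also owning Zara Tanaka's interest in Harbor Trust, giving 75% + 25% = 100%.
By sibling attribution (R2), Kiran Tanaka is treated as owning Zara Tanaka's 20% interest in Fairlane Shipping BV.
Chain via Pinebrook Group plc → Vantage Media Ltd (R1): 45% × 61% × 19% = 5.2155% of Beacon Energy Co.
Chain via Harbor Trust → Silverbay Logistics SA (R1): 100% × 21% × 13% = 2.73% of Beacon Energy Co.
Chain via Fairlane Shipping BV → Ironwood Pharma AG (R1): 20% × 71% × 57% = 8.094% of Beacon Energy Co.
Aggregating (R3): 5.2155% + 2.73% + 8.094% = 16.0395%.
16.0395% exceeds the 10% threshold, so Kiran is a related party to Beacon Energy Co.

Yes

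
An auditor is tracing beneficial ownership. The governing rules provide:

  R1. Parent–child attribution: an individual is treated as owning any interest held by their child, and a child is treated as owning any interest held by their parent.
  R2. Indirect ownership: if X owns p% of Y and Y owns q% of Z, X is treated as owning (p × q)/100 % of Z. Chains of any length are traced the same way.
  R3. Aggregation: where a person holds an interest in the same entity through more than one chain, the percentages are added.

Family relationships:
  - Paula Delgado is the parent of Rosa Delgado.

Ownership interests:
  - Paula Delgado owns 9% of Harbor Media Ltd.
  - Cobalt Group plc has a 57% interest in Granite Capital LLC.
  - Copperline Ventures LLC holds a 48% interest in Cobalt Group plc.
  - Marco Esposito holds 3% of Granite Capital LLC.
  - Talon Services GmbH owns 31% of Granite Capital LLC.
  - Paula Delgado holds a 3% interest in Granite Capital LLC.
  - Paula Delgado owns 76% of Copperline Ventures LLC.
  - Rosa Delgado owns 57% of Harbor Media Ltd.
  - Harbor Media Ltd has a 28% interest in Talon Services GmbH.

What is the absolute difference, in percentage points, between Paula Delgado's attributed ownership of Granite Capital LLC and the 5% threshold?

24.5224

By parent–child attribution (R1), Paula Delgado is treated as also owning Rosa Delgado's interest in Harbor Media Ltd, giving 9% + 57% = 66%.
Chain via Copperline Ventures LLC → Cobalt Group plc (R2): 76% × 48% × 57% = 20.7936% of Granite Capital LLC.
Chain via Harbor Media Ltd → Talon Services GmbH (R2): 66% × 28% × 31% = 5.7288% of Granite Capital LLC.
Direct interest in Granite Capital LLC: 3%.
Aggregating (R3): 20.7936% + 5.7288% + 3% = 29.5224%.
29.5224% exceeds the 5% threshold by 24.5224 percentage points.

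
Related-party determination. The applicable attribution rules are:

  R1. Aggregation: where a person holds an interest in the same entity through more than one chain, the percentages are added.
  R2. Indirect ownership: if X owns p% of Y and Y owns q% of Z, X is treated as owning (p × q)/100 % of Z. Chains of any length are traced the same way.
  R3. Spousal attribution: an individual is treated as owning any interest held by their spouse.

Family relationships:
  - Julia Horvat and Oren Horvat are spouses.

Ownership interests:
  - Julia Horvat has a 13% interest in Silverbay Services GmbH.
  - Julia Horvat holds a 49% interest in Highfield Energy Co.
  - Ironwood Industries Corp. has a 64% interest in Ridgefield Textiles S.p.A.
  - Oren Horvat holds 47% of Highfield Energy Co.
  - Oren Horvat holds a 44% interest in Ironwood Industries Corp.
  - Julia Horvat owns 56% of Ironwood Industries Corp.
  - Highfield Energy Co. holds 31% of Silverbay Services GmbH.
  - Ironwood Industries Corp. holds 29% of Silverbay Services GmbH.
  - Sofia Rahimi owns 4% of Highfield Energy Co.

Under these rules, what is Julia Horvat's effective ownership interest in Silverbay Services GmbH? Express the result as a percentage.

71.76%

By spousal attribution (R3), Julia Horvat is treated as also owning Oren Horvat's interest in Ironwood Industries Corp, giving 56% + 44% = 100%.
By spousal attribution (R3), Julia Horvat is treated as also owning Oren Horvat's interest in Highfield Energy Co, giving 49% + 47% = 96%.
Chain via Ironwood Industries Corp. (R2): 100% × 29% = 29% of Silverbay Services GmbH.
Chain via Highfield Energy Co. (R2): 96% × 31% = 29.76% of Silverbay Services GmbH.
Direct interest in Silverbay Services GmbH: 13%.
Aggregating (R1): 29% + 29.76% + 13% = 71.76%.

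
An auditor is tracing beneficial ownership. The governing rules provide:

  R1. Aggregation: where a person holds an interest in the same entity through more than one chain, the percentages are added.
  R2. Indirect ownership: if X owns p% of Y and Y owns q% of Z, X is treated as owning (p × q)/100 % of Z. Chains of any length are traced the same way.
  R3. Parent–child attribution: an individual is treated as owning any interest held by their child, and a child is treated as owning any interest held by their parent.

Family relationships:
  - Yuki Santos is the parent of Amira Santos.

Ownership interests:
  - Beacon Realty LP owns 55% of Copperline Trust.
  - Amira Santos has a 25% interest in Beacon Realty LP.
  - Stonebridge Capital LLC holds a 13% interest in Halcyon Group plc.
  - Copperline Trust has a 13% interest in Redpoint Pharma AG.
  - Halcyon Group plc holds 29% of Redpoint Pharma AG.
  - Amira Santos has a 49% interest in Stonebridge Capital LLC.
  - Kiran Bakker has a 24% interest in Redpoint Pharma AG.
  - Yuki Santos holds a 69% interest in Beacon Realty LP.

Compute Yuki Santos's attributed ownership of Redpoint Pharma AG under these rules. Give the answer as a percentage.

By parent–child attribution (R3), Yuki Santos is treated as also owning Amira Santos's interest in Beacon Realty LP, giving 69% + 25% = 94%.
By parent–child attribution (R3), Yuki Santos is treated as owning Amira Santos's 49% interest in Stonebridge Capital LLC.
Chain via Beacon Realty LP → Copperline Trust (R2): 94% × 55% × 13% = 6.721% of Redpoint Pharma AG.
Chain via Stonebridge Capital LLC → Halcyon Group plc (R2): 49% × 13% × 29% = 1.8473% of Redpoint Pharma AG.
Aggregating (R1): 6.721% + 1.8473% = 8.5683%.

8.5683%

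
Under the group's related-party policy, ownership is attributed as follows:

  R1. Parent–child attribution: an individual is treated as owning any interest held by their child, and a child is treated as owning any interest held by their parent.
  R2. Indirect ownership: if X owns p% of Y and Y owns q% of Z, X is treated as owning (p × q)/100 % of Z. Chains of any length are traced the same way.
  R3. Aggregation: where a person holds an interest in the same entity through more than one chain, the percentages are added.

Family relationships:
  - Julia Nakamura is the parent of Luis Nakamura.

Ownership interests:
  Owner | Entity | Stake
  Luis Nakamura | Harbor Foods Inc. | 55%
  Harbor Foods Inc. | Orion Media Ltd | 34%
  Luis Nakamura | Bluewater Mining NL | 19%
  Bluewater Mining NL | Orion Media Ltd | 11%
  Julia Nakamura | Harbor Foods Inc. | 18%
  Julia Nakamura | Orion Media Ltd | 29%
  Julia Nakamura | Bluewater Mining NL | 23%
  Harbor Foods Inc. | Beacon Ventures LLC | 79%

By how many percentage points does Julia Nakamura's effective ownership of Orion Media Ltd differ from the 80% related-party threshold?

21.56

By parent–child attribution (R1), Julia Nakamura is treated as also owning Luis Nakamura's interest in Bluewater Mining NL, giving 23% + 19% = 42%.
By parent–child attribution (R1), Julia Nakamura is treated as also owning Luis Nakamura's interest in Harbor Foods Inc, giving 18% + 55% = 73%.
Chain via Bluewater Mining NL (R2): 42% × 11% = 4.62% of Orion Media Ltd.
Chain via Harbor Foods Inc. (R2): 73% × 34% = 24.82% of Orion Media Ltd.
Direct interest in Orion Media Ltd: 29%.
Aggregating (R3): 4.62% + 24.82% + 29% = 58.44%.
58.44% falls short of the 80% threshold by 21.56 percentage points.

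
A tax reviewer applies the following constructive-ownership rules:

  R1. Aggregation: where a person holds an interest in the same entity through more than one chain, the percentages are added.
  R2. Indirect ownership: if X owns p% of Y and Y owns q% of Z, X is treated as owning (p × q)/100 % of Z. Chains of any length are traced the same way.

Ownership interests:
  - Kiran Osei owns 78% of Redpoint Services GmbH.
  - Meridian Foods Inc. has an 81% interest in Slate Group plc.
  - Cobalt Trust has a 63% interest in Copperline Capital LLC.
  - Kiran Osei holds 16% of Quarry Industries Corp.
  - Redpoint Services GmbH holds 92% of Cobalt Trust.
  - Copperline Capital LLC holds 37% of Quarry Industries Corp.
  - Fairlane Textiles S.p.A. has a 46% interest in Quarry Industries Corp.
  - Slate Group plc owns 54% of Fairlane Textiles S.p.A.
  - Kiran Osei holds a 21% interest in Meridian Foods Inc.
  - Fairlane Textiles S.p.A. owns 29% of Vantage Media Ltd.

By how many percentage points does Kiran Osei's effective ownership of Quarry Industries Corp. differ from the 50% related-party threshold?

Chain via Meridian Foods Inc. → Slate Group plc → Fairlane Textiles S.p.A. (R2): 21% × 81% × 54% × 46% = 4.225284% of Quarry Industries Corp.
Chain via Redpoint Services GmbH → Cobalt Trust → Copperline Capital LLC (R2): 78% × 92% × 63% × 37% = 16.727256% of Quarry Industries Corp.
Direct interest in Quarry Industries Corp: 16%.
Aggregating (R1): 4.225284% + 16.727256% + 16% = 36.95254%.
36.95254% falls short of the 50% threshold by 13.04746 percentage points.

13.04746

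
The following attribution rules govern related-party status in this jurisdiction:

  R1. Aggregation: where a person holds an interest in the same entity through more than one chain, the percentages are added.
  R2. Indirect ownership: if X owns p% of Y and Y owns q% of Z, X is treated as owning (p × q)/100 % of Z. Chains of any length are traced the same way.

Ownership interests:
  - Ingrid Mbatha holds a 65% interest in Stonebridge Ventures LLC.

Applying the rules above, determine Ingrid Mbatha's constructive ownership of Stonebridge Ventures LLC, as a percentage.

65%

Direct interest in Stonebridge Ventures LLC: 65%.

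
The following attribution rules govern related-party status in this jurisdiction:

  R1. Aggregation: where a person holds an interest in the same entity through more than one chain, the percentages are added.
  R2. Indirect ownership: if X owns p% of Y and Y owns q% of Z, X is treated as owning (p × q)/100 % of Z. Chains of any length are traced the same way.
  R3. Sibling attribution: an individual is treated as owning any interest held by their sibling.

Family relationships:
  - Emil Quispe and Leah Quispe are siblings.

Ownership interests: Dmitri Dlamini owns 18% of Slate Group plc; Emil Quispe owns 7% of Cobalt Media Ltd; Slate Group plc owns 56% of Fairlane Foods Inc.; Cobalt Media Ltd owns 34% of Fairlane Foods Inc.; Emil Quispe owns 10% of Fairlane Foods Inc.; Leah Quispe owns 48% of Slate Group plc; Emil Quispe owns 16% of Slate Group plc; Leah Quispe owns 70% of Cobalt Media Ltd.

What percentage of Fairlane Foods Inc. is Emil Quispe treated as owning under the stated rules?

By sibling attribution (R3), Emil Quispe is treated as also owning Leah Quispe's interest in Slate Group plc, giving 16% + 48% = 64%.
By sibling attribution (R3), Emil Quispe is treated as also owning Leah Quispe's interest in Cobalt Media Ltd, giving 7% + 70% = 77%.
Chain via Slate Group plc (R2): 64% × 56% = 35.84% of Fairlane Foods Inc.
Chain via Cobalt Media Ltd (R2): 77% × 34% = 26.18% of Fairlane Foods Inc.
Direct interest in Fairlane Foods Inc: 10%.
Aggregating (R1): 35.84% + 26.18% + 10% = 72.02%.

72.02%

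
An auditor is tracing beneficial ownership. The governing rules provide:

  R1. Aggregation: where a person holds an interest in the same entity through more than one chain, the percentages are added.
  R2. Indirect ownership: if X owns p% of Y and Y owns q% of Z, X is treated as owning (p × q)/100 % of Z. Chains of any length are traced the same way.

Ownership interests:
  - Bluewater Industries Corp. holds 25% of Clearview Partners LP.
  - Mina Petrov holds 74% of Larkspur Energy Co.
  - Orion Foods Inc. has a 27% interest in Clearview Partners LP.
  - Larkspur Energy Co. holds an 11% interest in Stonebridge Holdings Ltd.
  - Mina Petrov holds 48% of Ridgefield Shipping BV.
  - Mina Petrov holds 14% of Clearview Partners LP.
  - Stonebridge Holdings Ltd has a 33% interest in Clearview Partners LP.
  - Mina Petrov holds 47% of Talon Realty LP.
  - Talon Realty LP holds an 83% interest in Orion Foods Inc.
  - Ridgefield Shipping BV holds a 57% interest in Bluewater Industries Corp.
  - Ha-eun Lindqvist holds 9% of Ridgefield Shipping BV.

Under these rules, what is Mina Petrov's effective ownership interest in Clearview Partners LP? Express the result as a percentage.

Chain via Talon Realty LP → Orion Foods Inc. (R2): 47% × 83% × 27% = 10.5327% of Clearview Partners LP.
Chain via Larkspur Energy Co. → Stonebridge Holdings Ltd (R2): 74% × 11% × 33% = 2.6862% of Clearview Partners LP.
Chain via Ridgefield Shipping BV → Bluewater Industries Corp. (R2): 48% × 57% × 25% = 6.84% of Clearview Partners LP.
Direct interest in Clearview Partners LP: 14%.
Aggregating (R1): 10.5327% + 2.6862% + 6.84% + 14% = 34.0589%.

34.0589%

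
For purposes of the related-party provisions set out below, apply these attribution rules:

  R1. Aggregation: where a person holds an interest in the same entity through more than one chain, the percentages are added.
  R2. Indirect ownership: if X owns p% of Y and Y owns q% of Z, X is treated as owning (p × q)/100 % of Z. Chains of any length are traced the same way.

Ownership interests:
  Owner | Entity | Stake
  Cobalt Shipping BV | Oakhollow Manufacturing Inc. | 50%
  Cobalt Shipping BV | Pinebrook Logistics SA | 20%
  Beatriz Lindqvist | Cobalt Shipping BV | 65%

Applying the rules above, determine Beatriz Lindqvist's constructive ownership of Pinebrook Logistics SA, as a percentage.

Chain via Cobalt Shipping BV (R2): 65% × 20% = 13% of Pinebrook Logistics SA.

13%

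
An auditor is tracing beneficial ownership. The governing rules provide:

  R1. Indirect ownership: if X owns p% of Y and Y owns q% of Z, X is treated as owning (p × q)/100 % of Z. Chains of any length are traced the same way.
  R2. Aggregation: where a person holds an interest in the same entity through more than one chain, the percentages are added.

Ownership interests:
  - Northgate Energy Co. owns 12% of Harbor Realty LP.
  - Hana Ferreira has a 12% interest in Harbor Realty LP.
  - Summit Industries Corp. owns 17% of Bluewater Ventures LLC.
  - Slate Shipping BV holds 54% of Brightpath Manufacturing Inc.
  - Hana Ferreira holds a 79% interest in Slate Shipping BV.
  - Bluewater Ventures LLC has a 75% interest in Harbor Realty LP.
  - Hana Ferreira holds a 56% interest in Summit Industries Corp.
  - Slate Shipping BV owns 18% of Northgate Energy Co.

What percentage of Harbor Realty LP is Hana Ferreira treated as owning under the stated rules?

20.8464%

Chain via Summit Industries Corp. → Bluewater Ventures LLC (R1): 56% × 17% × 75% = 7.14% of Harbor Realty LP.
Chain via Slate Shipping BV → Northgate Energy Co. (R1): 79% × 18% × 12% = 1.7064% of Harbor Realty LP.
Direct interest in Harbor Realty LP: 12%.
Aggregating (R2): 7.14% + 1.7064% + 12% = 20.8464%.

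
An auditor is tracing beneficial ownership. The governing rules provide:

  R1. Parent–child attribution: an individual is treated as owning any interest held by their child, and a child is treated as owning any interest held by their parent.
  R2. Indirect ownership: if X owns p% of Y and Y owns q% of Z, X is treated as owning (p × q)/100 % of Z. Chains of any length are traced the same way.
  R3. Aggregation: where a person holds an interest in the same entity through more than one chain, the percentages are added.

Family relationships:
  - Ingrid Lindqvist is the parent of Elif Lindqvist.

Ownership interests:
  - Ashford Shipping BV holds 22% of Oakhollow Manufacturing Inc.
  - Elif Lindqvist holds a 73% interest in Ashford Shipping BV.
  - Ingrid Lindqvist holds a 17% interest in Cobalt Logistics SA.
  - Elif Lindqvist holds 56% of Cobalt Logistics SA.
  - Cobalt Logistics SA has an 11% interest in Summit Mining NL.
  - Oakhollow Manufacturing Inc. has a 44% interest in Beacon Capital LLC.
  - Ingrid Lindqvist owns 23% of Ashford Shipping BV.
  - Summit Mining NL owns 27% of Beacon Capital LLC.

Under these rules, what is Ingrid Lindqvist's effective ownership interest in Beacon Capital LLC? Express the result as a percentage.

By parent–child attribution (R1), Ingrid Lindqvist is treated as also owning Elif Lindqvist's interest in Ashford Shipping BV, giving 23% + 73% = 96%.
By parent–child attribution (R1), Ingrid Lindqvist is treated as also owning Elif Lindqvist's interest in Cobalt Logistics SA, giving 17% + 56% = 73%.
Chain via Ashford Shipping BV → Oakhollow Manufacturing Inc. (R2): 96% × 22% × 44% = 9.2928% of Beacon Capital LLC.
Chain via Cobalt Logistics SA → Summit Mining NL (R2): 73% × 11% × 27% = 2.1681% of Beacon Capital LLC.
Aggregating (R3): 9.2928% + 2.1681% = 11.4609%.

11.4609%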